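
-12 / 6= -2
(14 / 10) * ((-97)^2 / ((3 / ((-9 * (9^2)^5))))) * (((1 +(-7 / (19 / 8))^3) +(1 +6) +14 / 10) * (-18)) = -6891380508454333049214 / 171475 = -40188835156462067.64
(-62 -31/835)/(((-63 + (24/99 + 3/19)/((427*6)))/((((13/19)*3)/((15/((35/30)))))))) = 0.16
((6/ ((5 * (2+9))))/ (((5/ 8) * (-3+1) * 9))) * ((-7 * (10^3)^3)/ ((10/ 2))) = 448000000/ 33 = 13575757.58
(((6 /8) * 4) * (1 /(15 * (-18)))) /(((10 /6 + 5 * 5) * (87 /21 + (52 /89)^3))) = -4934783 /51428056800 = -0.00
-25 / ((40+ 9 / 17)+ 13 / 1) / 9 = -85 / 1638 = -0.05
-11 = -11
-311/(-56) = 311/56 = 5.55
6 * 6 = 36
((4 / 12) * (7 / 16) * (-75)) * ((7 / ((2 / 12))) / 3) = -1225 / 8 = -153.12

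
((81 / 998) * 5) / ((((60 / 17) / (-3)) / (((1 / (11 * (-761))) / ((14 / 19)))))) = 26163 / 467838448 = 0.00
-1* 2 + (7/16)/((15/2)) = -233/120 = -1.94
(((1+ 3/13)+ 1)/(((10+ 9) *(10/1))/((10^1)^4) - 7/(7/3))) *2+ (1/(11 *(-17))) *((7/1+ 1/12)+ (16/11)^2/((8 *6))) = -1468131527/956579052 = -1.53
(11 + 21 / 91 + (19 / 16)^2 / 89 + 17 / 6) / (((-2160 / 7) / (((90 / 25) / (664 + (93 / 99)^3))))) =-49956834279 / 202188774860800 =-0.00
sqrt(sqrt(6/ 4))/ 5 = 2^(3/ 4)* 3^(1/ 4)/ 10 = 0.22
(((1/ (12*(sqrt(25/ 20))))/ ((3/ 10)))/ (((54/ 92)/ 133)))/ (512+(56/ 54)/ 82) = 0.11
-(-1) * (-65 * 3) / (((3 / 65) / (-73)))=308425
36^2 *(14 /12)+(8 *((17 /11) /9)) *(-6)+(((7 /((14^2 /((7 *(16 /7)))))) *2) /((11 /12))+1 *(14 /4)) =696929 /462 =1508.50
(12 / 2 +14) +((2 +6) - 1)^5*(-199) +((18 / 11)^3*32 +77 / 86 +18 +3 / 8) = -1531286550217 / 457864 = -3344413.52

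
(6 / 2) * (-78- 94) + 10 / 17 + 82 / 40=-174543 / 340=-513.36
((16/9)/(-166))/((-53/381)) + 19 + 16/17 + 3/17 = 4530646/224349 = 20.19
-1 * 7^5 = -16807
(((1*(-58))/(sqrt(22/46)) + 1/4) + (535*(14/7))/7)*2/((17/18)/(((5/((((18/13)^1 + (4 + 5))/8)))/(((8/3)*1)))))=55731/119 -3016*sqrt(253)/187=211.79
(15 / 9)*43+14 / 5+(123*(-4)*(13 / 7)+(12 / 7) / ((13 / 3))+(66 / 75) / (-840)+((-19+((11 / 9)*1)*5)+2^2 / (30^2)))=-348786509 / 409500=-851.74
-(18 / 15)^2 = -36 / 25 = -1.44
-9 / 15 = -3 / 5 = -0.60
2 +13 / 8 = 29 / 8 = 3.62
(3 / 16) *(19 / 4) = 57 / 64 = 0.89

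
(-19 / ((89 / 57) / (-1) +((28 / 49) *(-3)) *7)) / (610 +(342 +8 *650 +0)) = 1083 / 4755496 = 0.00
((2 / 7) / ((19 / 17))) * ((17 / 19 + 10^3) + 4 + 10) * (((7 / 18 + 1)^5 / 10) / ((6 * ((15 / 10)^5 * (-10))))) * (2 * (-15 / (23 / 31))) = 19847931640625 / 1667945647494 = 11.90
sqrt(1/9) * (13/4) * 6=13/2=6.50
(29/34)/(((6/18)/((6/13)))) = 261/221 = 1.18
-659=-659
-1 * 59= -59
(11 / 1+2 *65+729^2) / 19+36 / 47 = 1315002 / 47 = 27978.77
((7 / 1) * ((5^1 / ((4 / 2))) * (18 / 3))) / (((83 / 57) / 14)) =83790 / 83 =1009.52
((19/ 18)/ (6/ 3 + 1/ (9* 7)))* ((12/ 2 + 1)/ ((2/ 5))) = 4655/ 508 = 9.16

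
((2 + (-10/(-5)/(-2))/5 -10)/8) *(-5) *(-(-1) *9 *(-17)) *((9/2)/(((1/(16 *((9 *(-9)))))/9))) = 41157153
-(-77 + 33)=44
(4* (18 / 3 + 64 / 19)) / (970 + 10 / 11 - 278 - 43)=7832 / 135831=0.06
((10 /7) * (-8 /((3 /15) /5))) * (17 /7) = -34000 /49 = -693.88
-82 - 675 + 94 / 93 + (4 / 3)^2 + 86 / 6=-206426 / 279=-739.88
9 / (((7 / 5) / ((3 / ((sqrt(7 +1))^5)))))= 135*sqrt(2) / 1792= 0.11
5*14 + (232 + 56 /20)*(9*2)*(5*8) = 169126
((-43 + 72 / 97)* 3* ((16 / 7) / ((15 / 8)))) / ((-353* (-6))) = -262336 / 3595305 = -0.07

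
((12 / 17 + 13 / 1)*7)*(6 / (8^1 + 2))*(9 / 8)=44037 / 680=64.76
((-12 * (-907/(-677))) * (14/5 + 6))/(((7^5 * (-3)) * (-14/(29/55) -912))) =-2314664/774239077255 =-0.00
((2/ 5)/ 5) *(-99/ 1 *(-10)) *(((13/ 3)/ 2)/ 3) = 286/ 5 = 57.20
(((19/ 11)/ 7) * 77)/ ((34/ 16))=8.94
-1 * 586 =-586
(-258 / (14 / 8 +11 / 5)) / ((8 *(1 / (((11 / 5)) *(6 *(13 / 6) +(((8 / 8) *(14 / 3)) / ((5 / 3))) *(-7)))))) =46827 / 395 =118.55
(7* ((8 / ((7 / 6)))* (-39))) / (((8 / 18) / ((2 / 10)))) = -4212 / 5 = -842.40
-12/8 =-3/2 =-1.50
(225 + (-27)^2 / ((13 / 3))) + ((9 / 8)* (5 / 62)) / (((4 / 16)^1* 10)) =1267893 / 3224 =393.27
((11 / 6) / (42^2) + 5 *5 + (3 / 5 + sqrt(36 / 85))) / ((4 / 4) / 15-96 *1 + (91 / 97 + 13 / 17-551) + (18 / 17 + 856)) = 873 *sqrt(85) / 2619787 + 2234076743 / 18485217072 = 0.12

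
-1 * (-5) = 5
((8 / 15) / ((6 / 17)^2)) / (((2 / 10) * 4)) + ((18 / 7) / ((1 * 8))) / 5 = 20473 / 3780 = 5.42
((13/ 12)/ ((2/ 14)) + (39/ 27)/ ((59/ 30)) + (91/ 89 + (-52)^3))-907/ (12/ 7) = -141127.74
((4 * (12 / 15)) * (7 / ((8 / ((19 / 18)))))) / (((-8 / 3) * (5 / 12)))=-2.66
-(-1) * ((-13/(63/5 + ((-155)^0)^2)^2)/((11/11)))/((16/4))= -325/18496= -0.02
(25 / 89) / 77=25 / 6853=0.00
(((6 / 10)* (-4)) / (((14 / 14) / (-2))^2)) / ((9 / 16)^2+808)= -12288 / 1034645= -0.01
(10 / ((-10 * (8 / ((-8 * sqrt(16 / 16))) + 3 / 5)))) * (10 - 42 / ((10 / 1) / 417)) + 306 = -8095 / 2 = -4047.50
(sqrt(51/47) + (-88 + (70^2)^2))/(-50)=-480198.26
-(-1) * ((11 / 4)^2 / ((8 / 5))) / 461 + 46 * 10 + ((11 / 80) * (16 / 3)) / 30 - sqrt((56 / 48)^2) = 6092299069 / 13276800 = 458.87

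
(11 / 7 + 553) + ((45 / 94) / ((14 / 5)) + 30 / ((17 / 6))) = 12647577 / 22372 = 565.33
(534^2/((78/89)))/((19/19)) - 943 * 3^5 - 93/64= 80054919/832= 96219.85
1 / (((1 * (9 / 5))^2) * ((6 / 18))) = 25 / 27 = 0.93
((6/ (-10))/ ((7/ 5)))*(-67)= 201/ 7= 28.71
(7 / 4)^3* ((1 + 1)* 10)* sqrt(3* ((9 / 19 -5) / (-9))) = 131.66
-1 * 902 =-902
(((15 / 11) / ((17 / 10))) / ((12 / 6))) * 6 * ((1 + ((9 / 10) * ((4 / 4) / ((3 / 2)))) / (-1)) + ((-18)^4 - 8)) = 47235780 / 187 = 252597.75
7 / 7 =1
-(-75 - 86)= 161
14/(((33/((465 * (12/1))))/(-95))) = -2473800/11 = -224890.91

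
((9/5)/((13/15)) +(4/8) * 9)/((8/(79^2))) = 1067211/208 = 5130.82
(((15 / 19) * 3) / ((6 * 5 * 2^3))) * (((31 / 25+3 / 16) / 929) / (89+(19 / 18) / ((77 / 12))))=395703 / 2326768940800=0.00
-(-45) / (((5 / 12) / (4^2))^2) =66355.20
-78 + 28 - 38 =-88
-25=-25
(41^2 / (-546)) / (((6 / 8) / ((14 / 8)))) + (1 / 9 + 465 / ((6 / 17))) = 153320 / 117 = 1310.43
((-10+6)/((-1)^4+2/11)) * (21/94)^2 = -4851/28717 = -0.17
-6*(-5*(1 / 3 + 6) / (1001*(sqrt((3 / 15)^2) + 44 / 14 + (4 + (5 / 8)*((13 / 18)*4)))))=34200 / 1648361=0.02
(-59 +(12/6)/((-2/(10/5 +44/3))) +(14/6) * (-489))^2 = 1480277.78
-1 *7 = -7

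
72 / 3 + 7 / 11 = 271 / 11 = 24.64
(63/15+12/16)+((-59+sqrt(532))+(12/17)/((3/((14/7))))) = -18217/340+2*sqrt(133) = -30.51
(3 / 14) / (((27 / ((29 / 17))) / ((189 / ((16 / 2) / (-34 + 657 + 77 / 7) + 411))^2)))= 236048661 / 82453617022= 0.00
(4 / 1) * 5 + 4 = 24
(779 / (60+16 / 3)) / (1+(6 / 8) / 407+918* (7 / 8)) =0.01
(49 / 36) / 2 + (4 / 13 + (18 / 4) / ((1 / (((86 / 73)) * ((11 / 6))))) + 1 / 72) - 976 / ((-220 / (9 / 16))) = 12417287 / 939510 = 13.22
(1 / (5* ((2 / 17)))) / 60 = 17 / 600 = 0.03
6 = 6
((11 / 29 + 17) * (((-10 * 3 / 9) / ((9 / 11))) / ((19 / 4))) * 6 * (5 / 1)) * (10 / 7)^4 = -352000000 / 188993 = -1862.50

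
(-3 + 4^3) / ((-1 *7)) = -61 / 7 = -8.71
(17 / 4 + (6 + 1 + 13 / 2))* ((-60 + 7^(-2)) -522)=-2024707 / 196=-10330.14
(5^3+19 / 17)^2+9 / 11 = 50566697 / 3179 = 15906.48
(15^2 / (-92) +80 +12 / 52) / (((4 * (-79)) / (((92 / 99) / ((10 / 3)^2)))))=-93031 / 4518800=-0.02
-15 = -15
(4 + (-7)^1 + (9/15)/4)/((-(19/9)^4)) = 19683/137180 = 0.14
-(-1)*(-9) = -9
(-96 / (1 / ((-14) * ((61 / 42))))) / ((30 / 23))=22448 / 15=1496.53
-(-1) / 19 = 1 / 19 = 0.05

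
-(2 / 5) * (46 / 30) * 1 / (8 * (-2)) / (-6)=-23 / 3600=-0.01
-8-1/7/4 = -225/28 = -8.04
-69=-69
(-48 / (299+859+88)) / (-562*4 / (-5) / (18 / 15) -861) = 72 / 908957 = 0.00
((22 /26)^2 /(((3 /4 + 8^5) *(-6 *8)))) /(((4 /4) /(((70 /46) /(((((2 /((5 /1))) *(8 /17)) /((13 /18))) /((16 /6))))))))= -2057 /290240496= -0.00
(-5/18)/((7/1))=-5/126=-0.04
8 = 8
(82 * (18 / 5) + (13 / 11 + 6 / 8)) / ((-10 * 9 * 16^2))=-65369 / 5068800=-0.01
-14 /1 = -14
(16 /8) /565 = 2 /565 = 0.00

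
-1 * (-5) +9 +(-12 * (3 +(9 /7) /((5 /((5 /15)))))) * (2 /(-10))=3746 /175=21.41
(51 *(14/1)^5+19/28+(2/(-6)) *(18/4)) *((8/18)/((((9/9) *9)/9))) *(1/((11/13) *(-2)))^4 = 21935209268089/14758128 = 1486313.80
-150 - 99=-249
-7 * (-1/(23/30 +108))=0.06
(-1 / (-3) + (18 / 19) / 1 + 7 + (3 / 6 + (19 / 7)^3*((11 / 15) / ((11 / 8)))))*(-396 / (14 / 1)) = -125461083 / 228095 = -550.04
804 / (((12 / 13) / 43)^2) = 20936227 / 12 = 1744685.58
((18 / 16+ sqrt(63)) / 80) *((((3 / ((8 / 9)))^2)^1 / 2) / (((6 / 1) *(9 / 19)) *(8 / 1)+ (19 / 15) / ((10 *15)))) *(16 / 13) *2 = 0.07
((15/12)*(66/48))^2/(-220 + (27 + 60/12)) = -3025/192512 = -0.02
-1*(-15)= 15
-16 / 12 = -4 / 3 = -1.33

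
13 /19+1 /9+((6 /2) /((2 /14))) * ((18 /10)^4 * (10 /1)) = 2205.29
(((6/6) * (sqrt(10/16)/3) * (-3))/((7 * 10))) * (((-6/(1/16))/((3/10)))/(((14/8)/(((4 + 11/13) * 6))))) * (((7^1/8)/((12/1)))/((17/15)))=270 * sqrt(10)/221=3.86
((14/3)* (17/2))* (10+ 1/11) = 4403/11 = 400.27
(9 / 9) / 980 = 1 / 980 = 0.00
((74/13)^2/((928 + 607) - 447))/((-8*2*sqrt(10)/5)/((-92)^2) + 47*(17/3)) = 6517809*sqrt(10)/41061093950724016 + 270087141945/2415358467689648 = 0.00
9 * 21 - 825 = -636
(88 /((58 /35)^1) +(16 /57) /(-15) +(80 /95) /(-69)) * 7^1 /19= 19.55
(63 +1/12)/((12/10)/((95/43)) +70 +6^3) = 359575/1633296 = 0.22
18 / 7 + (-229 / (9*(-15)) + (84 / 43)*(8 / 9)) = 243979 / 40635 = 6.00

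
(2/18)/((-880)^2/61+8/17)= 1037/118487592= 0.00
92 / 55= 1.67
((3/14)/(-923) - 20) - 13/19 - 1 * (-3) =-4341849/245518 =-17.68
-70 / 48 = -35 / 24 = -1.46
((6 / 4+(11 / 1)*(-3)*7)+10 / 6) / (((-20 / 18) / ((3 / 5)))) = 12303 / 100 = 123.03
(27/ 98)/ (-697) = -27/ 68306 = -0.00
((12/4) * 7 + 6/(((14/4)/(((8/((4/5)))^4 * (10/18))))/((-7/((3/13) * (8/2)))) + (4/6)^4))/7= 267104073/36384691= 7.34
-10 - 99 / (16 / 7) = -853 / 16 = -53.31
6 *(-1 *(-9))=54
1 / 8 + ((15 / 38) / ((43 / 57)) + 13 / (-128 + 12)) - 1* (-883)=8814157 / 9976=883.54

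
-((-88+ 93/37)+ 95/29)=88212/1073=82.21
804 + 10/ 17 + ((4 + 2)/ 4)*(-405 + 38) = 8639/ 34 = 254.09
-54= -54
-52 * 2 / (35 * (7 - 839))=1 / 280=0.00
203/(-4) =-203/4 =-50.75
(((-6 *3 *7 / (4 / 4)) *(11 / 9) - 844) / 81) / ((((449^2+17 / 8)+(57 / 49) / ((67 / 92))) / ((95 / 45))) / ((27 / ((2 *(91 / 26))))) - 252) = -71145424 / 141508422873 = -0.00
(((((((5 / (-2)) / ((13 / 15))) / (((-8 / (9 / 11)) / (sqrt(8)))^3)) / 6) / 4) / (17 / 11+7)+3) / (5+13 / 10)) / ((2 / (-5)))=-25 / 21 - 50625 * sqrt(2) / 529937408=-1.19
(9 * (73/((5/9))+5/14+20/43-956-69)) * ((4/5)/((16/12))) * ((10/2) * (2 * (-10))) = 145112094/301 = 482099.98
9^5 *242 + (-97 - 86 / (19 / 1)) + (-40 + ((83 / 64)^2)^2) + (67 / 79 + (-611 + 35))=359837818860530605 / 25182601216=14289144.15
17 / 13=1.31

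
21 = 21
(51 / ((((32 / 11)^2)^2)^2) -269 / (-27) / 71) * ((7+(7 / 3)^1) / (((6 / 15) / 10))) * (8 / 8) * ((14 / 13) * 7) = 2715924185963288825 / 10275348478427136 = 264.31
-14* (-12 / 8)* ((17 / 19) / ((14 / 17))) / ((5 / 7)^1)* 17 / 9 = 34391 / 570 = 60.34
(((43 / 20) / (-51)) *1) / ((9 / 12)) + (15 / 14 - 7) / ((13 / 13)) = -5.98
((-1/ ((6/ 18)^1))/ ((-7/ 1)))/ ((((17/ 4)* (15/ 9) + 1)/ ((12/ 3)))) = 144/ 679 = 0.21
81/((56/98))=141.75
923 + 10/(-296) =136599/148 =922.97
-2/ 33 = -0.06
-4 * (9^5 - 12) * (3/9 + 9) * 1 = -2204048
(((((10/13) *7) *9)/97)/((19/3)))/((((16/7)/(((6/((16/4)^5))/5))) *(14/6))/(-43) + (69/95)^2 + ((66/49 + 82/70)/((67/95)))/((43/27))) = -570305113875/745155506546867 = -0.00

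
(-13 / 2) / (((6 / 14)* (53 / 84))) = -1274 / 53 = -24.04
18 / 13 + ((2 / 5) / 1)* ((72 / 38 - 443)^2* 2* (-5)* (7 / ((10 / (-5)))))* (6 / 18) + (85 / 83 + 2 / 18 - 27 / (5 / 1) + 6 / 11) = 175074941218583 / 192811905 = 908008.98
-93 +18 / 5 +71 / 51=-22442 / 255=-88.01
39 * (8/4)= 78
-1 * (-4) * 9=36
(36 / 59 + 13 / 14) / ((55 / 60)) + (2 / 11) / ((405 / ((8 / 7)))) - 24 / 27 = 1453994 / 1839915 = 0.79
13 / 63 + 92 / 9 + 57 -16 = 360 / 7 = 51.43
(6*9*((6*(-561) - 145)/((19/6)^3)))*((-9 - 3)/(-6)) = -81904608/6859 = -11941.19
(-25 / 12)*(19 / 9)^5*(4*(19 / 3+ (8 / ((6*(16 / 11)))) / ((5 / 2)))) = -829493165 / 354294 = -2341.26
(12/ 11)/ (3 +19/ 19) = 3/ 11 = 0.27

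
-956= -956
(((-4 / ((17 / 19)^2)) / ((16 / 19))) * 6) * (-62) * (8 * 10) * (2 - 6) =-204123840 / 289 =-706310.87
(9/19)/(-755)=-9/14345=-0.00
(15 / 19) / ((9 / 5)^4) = 3125 / 41553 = 0.08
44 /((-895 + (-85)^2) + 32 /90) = 990 /142433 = 0.01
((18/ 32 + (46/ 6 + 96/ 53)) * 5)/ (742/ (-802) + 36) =10242743/ 7156272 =1.43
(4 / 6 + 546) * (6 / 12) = 820 / 3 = 273.33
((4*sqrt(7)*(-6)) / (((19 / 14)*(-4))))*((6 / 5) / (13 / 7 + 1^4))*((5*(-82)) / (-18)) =4018*sqrt(7) / 95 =111.90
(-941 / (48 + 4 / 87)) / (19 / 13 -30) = 0.69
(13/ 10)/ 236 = 13/ 2360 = 0.01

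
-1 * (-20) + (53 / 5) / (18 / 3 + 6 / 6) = 753 / 35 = 21.51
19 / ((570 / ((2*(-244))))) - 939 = -14329 / 15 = -955.27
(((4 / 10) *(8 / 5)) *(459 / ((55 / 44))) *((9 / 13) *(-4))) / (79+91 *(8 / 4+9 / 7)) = -19584 / 11375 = -1.72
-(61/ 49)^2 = -3721/ 2401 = -1.55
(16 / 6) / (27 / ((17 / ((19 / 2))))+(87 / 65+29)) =17680 / 301179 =0.06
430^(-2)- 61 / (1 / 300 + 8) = -3383667599 / 443944900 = -7.62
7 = 7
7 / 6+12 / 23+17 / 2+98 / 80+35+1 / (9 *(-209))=80318407 / 1730520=46.41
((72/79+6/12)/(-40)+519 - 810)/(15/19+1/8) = -34947517/109810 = -318.25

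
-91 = -91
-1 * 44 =-44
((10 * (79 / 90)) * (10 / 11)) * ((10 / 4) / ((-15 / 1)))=-395 / 297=-1.33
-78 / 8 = -39 / 4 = -9.75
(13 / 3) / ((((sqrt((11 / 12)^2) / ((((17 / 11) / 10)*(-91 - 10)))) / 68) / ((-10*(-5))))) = -250880.66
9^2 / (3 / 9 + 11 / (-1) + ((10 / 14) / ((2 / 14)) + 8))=243 / 7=34.71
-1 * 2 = -2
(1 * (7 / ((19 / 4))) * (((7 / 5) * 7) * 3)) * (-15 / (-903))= 588 / 817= 0.72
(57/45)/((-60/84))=-133/75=-1.77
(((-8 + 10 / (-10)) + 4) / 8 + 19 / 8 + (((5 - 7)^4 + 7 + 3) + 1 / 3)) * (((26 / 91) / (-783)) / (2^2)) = -0.00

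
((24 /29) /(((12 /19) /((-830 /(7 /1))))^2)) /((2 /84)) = 248692900 /203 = 1225088.18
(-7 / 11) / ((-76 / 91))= 637 / 836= 0.76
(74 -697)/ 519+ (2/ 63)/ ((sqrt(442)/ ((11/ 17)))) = -1.20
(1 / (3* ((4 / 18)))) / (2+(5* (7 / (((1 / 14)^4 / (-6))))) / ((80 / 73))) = -3 / 14722928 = -0.00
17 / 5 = 3.40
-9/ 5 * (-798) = 1436.40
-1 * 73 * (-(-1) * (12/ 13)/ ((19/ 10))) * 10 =-87600/ 247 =-354.66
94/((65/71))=6674/65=102.68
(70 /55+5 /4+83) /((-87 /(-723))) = 906883 /1276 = 710.72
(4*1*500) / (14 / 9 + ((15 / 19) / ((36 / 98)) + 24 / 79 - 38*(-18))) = 54036000 / 18588613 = 2.91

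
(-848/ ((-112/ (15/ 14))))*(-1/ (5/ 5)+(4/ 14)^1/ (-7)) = -40545/ 4802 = -8.44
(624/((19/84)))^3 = 144009660727296/6859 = 20995722514.55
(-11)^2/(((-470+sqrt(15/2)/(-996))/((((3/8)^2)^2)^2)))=-771135515469/7659370032398336+65892123 * sqrt(30)/612749602591866880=-0.00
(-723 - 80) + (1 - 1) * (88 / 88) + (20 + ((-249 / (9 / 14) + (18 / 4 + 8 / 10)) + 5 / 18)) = -52414 / 45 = -1164.76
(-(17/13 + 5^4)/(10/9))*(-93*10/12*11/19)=12493899/494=25291.29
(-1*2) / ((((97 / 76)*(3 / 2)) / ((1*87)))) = -8816 / 97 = -90.89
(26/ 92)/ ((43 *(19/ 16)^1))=104/ 18791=0.01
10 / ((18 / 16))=80 / 9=8.89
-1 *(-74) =74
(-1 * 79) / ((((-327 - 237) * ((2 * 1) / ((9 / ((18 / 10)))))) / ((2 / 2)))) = 395 / 1128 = 0.35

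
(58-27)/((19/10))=310/19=16.32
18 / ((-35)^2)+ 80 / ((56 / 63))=110268 / 1225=90.01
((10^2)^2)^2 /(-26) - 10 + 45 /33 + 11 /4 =-2200003367 /572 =-3846159.73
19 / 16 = 1.19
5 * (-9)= -45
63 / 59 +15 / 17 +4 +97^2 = 9443195 / 1003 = 9414.95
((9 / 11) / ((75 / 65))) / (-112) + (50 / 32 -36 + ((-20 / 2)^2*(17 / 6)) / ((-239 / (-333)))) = 265243207 / 736120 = 360.33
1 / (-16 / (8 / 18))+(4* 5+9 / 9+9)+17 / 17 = 1115 / 36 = 30.97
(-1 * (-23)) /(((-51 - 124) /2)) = -0.26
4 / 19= 0.21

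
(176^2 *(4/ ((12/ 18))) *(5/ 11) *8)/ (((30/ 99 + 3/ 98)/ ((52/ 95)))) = 1748533248/ 1577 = 1108771.88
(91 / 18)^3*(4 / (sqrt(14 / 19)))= 107653*sqrt(266) / 2916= 602.11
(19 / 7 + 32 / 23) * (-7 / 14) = -661 / 322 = -2.05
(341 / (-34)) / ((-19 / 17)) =341 / 38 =8.97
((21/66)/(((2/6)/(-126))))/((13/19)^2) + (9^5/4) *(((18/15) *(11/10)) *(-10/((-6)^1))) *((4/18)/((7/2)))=117449784/65065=1805.11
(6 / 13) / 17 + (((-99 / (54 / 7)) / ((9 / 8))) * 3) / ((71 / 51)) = -1155878 / 47073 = -24.56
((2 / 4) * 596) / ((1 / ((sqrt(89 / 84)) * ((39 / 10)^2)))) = 75543 * sqrt(1869) / 700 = 4665.53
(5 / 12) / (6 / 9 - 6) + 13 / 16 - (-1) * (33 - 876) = -53905 / 64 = -842.27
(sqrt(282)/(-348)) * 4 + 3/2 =3/2-sqrt(282)/87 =1.31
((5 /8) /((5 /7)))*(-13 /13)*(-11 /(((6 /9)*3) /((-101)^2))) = 785477 /16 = 49092.31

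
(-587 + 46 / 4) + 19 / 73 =-83985 / 146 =-575.24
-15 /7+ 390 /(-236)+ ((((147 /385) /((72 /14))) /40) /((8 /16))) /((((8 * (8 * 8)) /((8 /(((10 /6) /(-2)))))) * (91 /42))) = -7172940711 /1889888000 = -3.80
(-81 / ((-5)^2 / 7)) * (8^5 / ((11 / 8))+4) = -148660596 / 275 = -540583.99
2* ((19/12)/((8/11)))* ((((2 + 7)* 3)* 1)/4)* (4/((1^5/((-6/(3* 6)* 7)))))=-4389/16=-274.31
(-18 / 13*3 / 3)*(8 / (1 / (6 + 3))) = -1296 / 13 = -99.69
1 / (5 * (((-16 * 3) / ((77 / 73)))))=-77 / 17520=-0.00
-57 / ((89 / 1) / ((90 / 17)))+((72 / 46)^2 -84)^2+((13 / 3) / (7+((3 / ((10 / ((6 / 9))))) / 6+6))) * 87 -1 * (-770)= 3152612334410 / 423399433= 7445.95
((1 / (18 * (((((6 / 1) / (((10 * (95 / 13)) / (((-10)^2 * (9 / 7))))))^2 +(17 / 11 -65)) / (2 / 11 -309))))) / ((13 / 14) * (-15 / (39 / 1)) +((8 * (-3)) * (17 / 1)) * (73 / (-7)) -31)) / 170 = -60089533 / 120663491215140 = -0.00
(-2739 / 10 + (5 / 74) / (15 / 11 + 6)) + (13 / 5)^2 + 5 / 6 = -39904679 / 149850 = -266.30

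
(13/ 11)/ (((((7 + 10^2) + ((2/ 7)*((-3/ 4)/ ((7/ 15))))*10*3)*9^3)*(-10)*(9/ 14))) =-4459/ 1648385640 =-0.00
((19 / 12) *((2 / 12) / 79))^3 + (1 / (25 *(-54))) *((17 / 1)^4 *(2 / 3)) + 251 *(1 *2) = 2119770709255123 / 4600645516800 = 460.76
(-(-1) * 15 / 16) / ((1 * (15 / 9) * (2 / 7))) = 1.97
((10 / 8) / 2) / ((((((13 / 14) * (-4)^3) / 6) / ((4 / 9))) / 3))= -35 / 416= -0.08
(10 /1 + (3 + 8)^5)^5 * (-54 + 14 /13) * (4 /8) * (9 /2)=-167773325320041471919218813948 /13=-12905640409233959378401450000.00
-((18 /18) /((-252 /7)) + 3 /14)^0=-1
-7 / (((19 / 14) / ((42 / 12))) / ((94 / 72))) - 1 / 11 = -178015 / 7524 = -23.66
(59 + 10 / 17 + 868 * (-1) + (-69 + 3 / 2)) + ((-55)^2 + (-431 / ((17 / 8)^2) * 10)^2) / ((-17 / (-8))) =1218958367099 / 2839714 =429253.92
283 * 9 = 2547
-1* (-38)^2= -1444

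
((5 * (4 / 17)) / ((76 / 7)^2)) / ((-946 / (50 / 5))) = -1225 / 11611204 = -0.00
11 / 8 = 1.38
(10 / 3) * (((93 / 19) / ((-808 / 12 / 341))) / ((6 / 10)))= -264275 / 1919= -137.71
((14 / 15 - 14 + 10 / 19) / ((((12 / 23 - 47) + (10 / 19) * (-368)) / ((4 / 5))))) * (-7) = -328808 / 1124475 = -0.29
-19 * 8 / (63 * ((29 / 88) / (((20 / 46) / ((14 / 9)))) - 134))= 66880 / 3681797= 0.02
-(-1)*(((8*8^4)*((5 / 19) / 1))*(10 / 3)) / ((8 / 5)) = 1024000 / 57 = 17964.91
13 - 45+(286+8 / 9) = 2294 / 9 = 254.89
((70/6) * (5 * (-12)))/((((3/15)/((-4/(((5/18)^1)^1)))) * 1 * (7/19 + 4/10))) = 4788000/73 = 65589.04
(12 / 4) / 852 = 1 / 284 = 0.00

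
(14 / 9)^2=196 / 81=2.42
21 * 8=168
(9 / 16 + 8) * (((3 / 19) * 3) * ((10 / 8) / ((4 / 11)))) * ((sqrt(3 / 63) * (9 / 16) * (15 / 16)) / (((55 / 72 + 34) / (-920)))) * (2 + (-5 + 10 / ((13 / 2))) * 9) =1197065293875 * sqrt(21) / 4431551488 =1237.86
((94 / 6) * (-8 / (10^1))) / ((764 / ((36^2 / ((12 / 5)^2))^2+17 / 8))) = -19035799 / 22920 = -830.53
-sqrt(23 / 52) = -sqrt(299) / 26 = -0.67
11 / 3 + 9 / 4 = 71 / 12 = 5.92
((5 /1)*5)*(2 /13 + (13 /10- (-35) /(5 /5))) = 23695 /26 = 911.35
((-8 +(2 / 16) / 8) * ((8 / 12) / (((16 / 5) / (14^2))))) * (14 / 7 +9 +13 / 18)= -26416145 / 6912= -3821.78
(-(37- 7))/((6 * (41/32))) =-160/41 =-3.90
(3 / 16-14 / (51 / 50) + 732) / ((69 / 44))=6448915 / 14076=458.15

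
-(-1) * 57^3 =185193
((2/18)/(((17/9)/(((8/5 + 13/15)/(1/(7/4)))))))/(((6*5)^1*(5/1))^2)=259/22950000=0.00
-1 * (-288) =288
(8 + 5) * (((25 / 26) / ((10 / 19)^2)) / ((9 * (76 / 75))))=475 / 96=4.95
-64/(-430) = 32/215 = 0.15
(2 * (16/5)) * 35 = 224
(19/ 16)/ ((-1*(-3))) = 19/ 48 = 0.40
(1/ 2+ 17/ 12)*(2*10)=115/ 3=38.33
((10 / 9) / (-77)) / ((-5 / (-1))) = -2 / 693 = -0.00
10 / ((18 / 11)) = 55 / 9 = 6.11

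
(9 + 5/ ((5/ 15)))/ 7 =24/ 7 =3.43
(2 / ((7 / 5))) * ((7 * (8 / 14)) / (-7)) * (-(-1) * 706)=-28240 / 49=-576.33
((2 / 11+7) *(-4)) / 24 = -79 / 66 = -1.20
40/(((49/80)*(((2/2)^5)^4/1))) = 3200/49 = 65.31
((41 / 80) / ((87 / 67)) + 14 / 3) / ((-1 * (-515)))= 35227 / 3584400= 0.01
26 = 26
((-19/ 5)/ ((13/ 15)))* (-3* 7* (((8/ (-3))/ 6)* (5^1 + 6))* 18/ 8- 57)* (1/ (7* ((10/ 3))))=-14877/ 455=-32.70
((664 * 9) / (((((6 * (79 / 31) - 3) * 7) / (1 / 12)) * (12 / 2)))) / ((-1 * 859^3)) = -2573 / 1690450690593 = -0.00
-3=-3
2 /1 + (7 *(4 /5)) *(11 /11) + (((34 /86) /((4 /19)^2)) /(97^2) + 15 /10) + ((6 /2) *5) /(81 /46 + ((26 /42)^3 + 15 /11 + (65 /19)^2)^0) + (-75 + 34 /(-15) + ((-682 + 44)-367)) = -2633415604451 /2466362352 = -1067.73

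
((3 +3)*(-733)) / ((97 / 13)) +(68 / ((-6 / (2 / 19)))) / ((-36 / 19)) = -1542049 / 2619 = -588.79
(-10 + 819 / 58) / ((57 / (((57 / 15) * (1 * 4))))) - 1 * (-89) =39193 / 435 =90.10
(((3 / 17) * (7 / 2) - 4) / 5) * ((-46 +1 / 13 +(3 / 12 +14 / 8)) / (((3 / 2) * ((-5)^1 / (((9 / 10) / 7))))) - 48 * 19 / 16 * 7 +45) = 18483651 / 77350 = 238.96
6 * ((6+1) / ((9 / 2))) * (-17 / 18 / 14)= -17 / 27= -0.63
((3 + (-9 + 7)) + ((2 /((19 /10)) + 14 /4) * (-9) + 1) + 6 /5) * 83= -595691 /190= -3135.22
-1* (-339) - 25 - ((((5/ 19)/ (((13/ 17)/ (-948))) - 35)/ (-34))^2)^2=-61817295431767628801/ 4973973661171216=-12428.15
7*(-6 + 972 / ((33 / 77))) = 15834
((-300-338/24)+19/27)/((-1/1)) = 33845/108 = 313.38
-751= -751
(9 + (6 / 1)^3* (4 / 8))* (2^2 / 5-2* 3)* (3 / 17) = -9126 / 85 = -107.36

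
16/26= 8/13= 0.62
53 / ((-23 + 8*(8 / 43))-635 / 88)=-200552 / 108705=-1.84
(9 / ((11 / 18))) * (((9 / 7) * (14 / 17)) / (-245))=-2916 / 45815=-0.06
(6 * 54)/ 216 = 3/ 2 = 1.50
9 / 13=0.69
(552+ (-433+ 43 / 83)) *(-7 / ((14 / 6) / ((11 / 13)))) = -327360 / 1079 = -303.39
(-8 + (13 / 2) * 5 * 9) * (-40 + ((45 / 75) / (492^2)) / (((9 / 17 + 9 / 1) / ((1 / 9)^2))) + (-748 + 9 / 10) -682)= -4425298940022599 / 10587879360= -417958.95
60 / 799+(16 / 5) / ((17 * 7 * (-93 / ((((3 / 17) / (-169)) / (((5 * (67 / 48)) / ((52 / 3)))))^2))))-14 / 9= -63312631106829934 / 42765463995037875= -1.48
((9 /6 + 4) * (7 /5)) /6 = 77 /60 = 1.28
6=6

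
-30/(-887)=30/887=0.03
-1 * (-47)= 47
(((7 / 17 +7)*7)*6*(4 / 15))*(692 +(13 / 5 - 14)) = 56497.81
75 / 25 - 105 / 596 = 1683 / 596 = 2.82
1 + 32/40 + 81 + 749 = 4159/5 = 831.80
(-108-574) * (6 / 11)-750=-1122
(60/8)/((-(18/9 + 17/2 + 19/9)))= -135/227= -0.59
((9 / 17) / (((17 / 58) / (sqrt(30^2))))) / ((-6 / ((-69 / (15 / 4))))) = 48024 / 289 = 166.17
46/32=23/16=1.44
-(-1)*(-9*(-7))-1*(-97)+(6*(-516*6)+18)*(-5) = 92950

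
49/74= 0.66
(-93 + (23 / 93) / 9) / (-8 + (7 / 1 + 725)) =-38909 / 302994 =-0.13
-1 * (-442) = 442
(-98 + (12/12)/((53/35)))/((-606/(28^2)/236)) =477269408/16059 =29719.75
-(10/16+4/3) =-47/24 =-1.96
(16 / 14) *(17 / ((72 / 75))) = 425 / 21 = 20.24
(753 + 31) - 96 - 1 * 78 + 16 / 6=1838 / 3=612.67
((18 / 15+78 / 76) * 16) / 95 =3384 / 9025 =0.37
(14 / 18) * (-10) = -70 / 9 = -7.78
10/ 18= 5/ 9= 0.56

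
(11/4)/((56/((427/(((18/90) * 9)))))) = 3355/288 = 11.65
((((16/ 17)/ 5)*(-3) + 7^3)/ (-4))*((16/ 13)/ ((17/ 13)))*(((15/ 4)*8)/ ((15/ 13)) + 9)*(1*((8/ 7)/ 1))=-931424/ 289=-3222.92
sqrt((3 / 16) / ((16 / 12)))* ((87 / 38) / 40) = 261 / 12160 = 0.02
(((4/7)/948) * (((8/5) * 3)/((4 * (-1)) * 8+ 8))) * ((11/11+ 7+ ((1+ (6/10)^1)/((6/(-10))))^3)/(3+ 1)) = 74/223965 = 0.00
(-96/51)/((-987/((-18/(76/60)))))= -2880/106267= -0.03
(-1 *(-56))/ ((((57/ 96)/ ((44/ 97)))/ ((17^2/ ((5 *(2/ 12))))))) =136722432/ 9215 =14836.94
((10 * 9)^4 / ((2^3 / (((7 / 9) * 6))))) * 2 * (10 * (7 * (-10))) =-53581500000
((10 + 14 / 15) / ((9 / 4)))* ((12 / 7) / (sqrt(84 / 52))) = 2624* sqrt(273) / 6615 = 6.55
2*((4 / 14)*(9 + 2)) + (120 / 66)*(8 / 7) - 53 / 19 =1165 / 209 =5.57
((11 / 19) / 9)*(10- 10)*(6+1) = 0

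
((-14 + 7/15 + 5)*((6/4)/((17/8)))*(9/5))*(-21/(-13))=-96768/5525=-17.51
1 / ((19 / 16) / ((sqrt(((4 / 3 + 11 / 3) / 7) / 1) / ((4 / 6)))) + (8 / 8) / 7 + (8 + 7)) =2136960 / 32235857- 22344 * sqrt(35) / 32235857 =0.06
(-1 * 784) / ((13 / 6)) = -4704 / 13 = -361.85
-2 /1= -2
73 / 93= 0.78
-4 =-4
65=65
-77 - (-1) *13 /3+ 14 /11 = -2356 /33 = -71.39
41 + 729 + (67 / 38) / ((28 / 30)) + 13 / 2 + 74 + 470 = 703511 / 532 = 1322.39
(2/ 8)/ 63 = 1/ 252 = 0.00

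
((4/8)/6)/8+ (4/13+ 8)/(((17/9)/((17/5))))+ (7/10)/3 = 31611/2080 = 15.20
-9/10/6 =-3/20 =-0.15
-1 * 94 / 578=-47 / 289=-0.16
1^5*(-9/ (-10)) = 9/ 10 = 0.90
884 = 884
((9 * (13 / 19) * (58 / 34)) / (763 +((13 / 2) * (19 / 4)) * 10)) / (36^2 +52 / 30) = 33930 / 4492431611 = 0.00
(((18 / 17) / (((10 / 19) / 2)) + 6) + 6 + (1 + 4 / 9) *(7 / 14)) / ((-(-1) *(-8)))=-25621 / 12240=-2.09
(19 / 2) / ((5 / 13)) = 247 / 10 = 24.70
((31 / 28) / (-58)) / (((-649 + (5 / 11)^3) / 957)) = 453871 / 16122288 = 0.03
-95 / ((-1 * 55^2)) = 19 / 605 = 0.03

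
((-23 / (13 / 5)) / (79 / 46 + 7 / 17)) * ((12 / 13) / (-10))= 35972 / 93795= 0.38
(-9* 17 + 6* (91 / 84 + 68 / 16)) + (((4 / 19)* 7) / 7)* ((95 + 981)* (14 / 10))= 18633 / 95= 196.14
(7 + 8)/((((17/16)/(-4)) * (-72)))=0.78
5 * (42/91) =30/13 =2.31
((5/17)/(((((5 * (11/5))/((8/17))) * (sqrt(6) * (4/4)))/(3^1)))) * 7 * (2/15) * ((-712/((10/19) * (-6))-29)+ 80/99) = 5468456 * sqrt(6)/4720815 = 2.84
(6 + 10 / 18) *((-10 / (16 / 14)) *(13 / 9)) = -26845 / 324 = -82.85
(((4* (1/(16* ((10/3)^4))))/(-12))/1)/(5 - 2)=-9/160000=-0.00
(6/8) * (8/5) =6/5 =1.20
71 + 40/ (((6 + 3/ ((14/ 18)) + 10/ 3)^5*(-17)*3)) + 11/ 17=1986305850186546/ 27723481427669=71.65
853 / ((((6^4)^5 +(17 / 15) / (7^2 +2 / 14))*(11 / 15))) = 66022200 / 207523553057974519069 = 0.00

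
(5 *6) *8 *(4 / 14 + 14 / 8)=3420 / 7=488.57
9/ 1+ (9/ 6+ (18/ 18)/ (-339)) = 7117/ 678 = 10.50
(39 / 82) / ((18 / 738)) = 39 / 2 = 19.50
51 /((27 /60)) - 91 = 67 /3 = 22.33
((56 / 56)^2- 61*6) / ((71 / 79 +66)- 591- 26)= 28835 / 43458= 0.66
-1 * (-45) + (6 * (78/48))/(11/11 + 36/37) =14583/292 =49.94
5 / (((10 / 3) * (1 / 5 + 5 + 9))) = 15 / 142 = 0.11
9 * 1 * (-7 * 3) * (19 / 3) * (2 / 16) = -1197 / 8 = -149.62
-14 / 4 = -7 / 2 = -3.50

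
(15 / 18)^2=0.69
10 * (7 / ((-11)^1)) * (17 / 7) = -170 / 11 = -15.45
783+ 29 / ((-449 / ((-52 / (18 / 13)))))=3173905 / 4041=785.43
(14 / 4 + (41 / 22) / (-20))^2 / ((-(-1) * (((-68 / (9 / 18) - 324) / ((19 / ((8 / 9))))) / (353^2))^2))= 1020221115871329930321 / 2621808640000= 389128748.87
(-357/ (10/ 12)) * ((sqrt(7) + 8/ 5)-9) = 79254/ 25-2142 * sqrt(7)/ 5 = 2036.72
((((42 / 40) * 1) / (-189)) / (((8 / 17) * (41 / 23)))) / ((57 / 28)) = -2737 / 841320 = -0.00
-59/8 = -7.38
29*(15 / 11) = 435 / 11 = 39.55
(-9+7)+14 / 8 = -0.25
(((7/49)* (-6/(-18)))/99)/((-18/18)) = -1/2079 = -0.00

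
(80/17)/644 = 20/2737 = 0.01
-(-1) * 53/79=53/79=0.67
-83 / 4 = -20.75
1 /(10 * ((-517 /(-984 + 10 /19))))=9343 /49115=0.19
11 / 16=0.69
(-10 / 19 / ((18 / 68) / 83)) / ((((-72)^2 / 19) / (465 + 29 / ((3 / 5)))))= -2716175 / 8748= -310.49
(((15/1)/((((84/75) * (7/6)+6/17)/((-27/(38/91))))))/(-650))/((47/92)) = 144585/82156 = 1.76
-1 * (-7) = 7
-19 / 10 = -1.90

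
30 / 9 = 10 / 3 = 3.33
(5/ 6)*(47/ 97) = 235/ 582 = 0.40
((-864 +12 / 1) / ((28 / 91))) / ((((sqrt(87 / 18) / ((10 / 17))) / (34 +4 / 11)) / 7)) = -178216.46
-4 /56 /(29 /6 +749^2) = -3 /23562245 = -0.00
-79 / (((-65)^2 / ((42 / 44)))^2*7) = -4977 / 8639702500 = -0.00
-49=-49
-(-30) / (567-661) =-15 / 47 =-0.32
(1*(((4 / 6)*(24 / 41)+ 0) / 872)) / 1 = 2 / 4469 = 0.00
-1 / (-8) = 1 / 8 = 0.12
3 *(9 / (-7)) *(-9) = 243 / 7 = 34.71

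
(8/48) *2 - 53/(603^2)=121150/363609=0.33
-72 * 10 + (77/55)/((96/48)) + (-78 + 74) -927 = -16503/10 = -1650.30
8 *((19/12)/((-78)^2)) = 19/9126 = 0.00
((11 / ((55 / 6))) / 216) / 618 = 1 / 111240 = 0.00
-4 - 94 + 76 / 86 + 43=-2327 / 43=-54.12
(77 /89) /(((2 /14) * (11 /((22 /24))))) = 539 /1068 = 0.50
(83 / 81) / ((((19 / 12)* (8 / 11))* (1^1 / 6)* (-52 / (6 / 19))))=-913 / 28158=-0.03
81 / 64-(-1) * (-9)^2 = 5265 / 64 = 82.27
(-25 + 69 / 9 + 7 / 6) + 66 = 299 / 6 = 49.83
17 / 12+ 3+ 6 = 10.42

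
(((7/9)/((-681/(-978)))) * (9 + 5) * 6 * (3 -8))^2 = 102067470400/463761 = 220086.36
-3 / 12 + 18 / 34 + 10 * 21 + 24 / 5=73127 / 340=215.08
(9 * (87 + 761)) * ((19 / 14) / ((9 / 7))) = 8056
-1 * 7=-7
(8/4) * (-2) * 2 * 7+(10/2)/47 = -2627/47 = -55.89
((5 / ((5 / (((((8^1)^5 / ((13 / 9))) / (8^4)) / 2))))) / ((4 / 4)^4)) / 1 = 36 / 13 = 2.77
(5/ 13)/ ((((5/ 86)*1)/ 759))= 65274/ 13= 5021.08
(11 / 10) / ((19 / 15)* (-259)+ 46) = -33 / 8462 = -0.00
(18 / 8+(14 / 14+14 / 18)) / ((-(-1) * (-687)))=-145 / 24732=-0.01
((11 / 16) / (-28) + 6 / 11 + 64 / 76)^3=2078578495704061 / 820867195731968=2.53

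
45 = 45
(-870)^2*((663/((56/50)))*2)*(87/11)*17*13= 120607293836250/77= 1566328491379.87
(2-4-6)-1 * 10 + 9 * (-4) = -54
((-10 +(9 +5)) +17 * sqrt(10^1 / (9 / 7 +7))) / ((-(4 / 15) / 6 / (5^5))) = -2390625 * sqrt(1015) / 58 - 281250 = -1594406.49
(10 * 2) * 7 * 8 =1120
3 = 3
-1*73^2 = -5329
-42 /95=-0.44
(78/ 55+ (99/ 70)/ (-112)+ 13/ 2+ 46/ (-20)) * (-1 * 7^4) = -23687727/ 1760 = -13458.94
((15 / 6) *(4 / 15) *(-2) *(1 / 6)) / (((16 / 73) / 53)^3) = -57915683909 / 18432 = -3142126.95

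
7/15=0.47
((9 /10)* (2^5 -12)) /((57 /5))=30 /19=1.58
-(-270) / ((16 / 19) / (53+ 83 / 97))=1674945 / 97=17267.47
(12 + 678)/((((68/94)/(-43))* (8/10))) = -3486225/68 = -51268.01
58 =58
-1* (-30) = 30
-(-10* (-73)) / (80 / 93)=-6789 / 8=-848.62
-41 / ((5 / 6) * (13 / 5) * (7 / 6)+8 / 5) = -7380 / 743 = -9.93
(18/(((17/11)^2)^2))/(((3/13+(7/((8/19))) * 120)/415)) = 7180745/10941251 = 0.66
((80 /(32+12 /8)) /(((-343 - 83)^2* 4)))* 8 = 80 /3039723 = 0.00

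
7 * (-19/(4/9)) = -299.25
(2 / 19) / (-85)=-2 / 1615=-0.00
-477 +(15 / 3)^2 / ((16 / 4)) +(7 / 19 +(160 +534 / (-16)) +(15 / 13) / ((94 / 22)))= -31900281 / 92872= -343.49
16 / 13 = 1.23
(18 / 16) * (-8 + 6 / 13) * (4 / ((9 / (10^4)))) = -490000 / 13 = -37692.31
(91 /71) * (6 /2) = 3.85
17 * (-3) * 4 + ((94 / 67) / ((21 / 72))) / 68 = -203.93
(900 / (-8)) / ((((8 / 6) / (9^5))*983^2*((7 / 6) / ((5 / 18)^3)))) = -20503125 / 216448736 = -0.09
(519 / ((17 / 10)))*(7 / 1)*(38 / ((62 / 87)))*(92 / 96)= 230205045 / 2108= 109205.43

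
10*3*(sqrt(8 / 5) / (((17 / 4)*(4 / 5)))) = 60*sqrt(10) / 17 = 11.16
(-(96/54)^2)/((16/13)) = -208/81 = -2.57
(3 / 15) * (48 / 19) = 48 / 95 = 0.51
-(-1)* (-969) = -969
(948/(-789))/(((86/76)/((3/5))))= -36024/56545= -0.64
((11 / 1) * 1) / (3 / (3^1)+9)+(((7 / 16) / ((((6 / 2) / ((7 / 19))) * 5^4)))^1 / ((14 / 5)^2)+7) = 738721 / 91200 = 8.10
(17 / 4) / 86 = 17 / 344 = 0.05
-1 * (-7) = 7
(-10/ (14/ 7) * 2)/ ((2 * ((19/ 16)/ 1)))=-80/ 19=-4.21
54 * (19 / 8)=128.25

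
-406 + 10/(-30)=-406.33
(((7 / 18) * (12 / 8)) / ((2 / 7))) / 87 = 49 / 2088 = 0.02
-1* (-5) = 5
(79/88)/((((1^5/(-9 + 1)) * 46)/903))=-71337/506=-140.98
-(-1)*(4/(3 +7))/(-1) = -2/5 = -0.40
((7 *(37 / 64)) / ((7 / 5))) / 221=185 / 14144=0.01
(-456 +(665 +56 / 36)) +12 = 2003 / 9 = 222.56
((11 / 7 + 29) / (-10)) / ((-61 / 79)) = 8453 / 2135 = 3.96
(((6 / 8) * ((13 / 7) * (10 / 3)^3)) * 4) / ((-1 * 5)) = -2600 / 63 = -41.27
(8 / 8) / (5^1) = 1 / 5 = 0.20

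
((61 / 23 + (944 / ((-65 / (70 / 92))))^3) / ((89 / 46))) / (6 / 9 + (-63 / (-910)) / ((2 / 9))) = -48535204680 / 68212963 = -711.52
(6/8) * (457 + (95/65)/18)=106957/312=342.81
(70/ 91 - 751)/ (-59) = 9753/ 767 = 12.72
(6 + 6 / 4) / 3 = 5 / 2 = 2.50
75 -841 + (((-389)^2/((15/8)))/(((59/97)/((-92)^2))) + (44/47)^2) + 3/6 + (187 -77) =4390985843886997/3909930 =1123034387.80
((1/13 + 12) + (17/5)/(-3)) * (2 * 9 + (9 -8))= 40546/195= 207.93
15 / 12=5 / 4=1.25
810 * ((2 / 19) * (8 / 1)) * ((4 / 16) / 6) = 28.42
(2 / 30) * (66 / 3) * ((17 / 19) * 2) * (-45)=-2244 / 19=-118.11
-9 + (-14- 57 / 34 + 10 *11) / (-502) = -156819 / 17068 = -9.19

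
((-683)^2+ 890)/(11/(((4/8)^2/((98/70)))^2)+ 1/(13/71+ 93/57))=1352.72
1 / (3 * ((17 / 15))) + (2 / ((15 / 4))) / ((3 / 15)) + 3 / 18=319 / 102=3.13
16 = 16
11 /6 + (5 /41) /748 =168689 /92004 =1.83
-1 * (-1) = 1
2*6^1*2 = 24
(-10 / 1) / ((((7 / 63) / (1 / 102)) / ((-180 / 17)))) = 2700 / 289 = 9.34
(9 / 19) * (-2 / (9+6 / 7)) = -42 / 437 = -0.10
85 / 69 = 1.23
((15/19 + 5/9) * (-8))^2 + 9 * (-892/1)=-231361148/29241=-7912.22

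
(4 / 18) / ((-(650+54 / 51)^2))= -289 / 551252808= -0.00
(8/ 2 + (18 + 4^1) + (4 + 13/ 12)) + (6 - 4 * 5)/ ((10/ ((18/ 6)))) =1613/ 60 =26.88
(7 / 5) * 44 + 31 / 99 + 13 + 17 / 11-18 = 28937 / 495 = 58.46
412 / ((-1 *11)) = -37.45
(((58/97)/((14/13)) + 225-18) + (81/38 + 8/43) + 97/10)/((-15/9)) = -1827097554/13868575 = -131.74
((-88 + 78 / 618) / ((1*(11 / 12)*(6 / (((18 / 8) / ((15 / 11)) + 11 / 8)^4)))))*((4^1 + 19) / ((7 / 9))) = -5215760805321 / 131840000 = -39561.29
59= 59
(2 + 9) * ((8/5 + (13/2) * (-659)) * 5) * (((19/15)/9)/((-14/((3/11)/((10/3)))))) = 38741/200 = 193.70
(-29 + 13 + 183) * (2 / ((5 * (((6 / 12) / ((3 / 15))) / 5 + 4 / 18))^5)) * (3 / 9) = 210371904 / 1160290625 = 0.18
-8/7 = -1.14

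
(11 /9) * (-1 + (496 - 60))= 1595 /3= 531.67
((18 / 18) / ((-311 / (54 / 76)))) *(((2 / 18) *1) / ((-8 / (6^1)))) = 9 / 47272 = 0.00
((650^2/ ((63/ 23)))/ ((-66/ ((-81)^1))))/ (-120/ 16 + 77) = 29152500/ 10703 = 2723.77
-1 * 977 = -977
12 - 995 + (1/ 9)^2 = -982.99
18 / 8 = 9 / 4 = 2.25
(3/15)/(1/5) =1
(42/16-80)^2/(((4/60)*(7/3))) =17242245/448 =38487.15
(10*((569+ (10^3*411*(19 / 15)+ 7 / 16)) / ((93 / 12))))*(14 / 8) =291854885 / 248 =1176834.21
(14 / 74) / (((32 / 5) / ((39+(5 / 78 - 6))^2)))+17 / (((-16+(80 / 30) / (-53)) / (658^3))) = -693385253019055387 / 2297902464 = -301747034.04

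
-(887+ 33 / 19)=-16886 / 19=-888.74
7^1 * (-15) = -105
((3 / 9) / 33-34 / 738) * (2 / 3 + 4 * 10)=-1.46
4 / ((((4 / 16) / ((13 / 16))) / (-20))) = -260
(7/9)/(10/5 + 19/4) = 28/243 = 0.12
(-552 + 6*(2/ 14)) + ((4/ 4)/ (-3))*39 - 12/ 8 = -7919/ 14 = -565.64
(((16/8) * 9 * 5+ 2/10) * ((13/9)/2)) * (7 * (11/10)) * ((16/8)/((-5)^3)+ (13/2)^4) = 179080228327/200000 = 895401.14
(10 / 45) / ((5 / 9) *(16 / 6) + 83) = 6 / 2281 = 0.00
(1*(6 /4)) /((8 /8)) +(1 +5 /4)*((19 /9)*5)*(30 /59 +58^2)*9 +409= 42454877 /59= 719574.19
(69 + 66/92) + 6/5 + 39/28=232839/3220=72.31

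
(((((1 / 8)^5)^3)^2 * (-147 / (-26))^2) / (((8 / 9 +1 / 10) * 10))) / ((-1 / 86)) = -8362683 / 37239712261782809429515454906368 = -0.00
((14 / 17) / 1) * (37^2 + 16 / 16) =19180 / 17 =1128.24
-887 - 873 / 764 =-678541 / 764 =-888.14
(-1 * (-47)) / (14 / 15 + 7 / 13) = 9165 / 287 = 31.93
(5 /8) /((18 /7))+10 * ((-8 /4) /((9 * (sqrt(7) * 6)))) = 35 /144 - 10 * sqrt(7) /189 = 0.10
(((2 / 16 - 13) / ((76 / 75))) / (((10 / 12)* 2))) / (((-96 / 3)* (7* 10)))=0.00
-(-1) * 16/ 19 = 16/ 19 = 0.84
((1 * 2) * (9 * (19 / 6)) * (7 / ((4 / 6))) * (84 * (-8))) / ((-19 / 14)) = 296352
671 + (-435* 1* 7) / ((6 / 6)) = -2374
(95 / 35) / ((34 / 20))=190 / 119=1.60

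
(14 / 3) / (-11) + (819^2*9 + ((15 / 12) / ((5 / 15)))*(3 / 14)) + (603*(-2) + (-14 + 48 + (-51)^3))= 5903026.38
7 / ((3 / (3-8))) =-35 / 3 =-11.67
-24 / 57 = -8 / 19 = -0.42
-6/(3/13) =-26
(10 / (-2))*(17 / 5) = -17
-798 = -798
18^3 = 5832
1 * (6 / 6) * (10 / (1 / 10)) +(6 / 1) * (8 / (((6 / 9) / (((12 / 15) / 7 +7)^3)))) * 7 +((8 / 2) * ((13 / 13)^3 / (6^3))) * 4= 30028505806 / 165375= 181578.27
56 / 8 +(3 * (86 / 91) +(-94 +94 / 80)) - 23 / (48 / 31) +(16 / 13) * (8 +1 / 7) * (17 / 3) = -41.05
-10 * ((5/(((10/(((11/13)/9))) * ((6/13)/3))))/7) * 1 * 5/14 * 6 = -0.94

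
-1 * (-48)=48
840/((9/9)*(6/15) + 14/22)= 15400/19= 810.53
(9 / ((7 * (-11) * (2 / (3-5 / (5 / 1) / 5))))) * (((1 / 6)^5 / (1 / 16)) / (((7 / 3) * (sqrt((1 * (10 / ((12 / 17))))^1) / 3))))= -sqrt(510) / 196350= -0.00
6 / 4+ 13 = 29 / 2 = 14.50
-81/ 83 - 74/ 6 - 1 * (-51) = 9385/ 249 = 37.69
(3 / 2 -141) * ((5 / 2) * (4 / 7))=-199.29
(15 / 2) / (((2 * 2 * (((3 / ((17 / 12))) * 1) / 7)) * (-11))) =-595 / 1056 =-0.56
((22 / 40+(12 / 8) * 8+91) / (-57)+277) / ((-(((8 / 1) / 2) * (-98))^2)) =-16511 / 9219840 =-0.00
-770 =-770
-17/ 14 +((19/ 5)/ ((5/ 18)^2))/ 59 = -39191/ 103250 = -0.38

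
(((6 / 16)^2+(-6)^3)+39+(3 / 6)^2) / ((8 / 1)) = -11303 / 512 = -22.08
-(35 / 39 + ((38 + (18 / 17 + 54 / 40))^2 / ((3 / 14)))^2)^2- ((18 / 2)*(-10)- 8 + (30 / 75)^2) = -515133586176292677877735649178062944489 / 152785829775758400000000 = -3371605776087657.81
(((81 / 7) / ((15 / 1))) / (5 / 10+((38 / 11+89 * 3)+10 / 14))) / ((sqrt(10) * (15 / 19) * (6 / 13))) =0.00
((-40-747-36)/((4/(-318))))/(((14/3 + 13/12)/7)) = 1831998/23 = 79652.09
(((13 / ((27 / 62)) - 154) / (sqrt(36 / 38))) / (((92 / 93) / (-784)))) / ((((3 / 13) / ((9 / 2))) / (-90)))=-661919440 *sqrt(38) / 23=-177406324.56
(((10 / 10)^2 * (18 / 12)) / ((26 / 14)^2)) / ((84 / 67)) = 469 / 1352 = 0.35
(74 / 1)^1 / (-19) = -74 / 19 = -3.89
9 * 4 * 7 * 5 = 1260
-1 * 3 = -3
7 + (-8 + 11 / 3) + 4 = 20 / 3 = 6.67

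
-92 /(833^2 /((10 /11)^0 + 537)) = -49496 /693889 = -0.07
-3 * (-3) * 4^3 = 576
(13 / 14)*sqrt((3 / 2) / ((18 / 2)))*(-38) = -247*sqrt(6) / 42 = -14.41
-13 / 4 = -3.25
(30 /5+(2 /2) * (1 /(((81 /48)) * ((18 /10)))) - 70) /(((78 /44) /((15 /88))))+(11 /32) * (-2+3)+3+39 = 3661565 /101088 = 36.22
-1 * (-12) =12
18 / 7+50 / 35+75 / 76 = 379 / 76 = 4.99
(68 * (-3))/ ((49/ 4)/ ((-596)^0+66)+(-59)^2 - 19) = -54672/ 927865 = -0.06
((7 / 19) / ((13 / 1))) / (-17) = -7 / 4199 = -0.00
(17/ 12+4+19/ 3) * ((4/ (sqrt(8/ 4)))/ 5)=47 * sqrt(2)/ 10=6.65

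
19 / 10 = 1.90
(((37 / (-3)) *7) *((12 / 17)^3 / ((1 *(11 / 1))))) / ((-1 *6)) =0.46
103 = 103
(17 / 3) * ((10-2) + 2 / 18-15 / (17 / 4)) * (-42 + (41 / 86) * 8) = -1151042 / 1161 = -991.42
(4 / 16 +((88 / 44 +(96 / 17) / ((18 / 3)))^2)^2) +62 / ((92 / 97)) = 1079216277 / 7683932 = 140.45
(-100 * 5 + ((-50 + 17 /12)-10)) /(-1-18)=6703 /228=29.40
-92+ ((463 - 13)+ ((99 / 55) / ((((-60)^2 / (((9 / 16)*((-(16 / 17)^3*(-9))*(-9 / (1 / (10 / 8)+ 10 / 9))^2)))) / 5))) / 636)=172362592585 / 481459261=358.00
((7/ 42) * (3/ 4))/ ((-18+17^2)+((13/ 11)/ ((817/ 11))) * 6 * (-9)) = 817/ 1765640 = 0.00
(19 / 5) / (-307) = -19 / 1535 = -0.01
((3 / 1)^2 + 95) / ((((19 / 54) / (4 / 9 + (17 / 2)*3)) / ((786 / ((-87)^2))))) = 12724816 / 15979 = 796.35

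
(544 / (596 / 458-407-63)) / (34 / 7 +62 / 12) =-1308048 / 11296693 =-0.12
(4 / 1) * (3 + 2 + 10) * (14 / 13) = 840 / 13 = 64.62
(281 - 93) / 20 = 47 / 5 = 9.40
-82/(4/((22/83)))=-451/83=-5.43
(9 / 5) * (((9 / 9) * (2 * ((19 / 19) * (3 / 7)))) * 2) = 108 / 35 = 3.09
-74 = -74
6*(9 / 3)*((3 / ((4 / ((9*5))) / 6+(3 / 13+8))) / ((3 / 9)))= 284310 / 14471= 19.65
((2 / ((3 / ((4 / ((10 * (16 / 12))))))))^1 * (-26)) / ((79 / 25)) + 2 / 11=-1272 / 869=-1.46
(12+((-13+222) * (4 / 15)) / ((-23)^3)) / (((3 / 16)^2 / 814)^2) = 95064625348870144 / 14782905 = 6430713405.04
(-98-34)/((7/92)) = -12144/7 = -1734.86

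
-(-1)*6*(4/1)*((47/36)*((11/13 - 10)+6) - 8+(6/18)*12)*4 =-30392/39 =-779.28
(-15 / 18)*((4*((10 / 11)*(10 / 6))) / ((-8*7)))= 125 / 1386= 0.09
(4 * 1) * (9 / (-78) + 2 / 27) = -58 / 351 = -0.17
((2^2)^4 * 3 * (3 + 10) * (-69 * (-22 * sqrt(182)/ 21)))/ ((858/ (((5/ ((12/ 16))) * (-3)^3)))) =-1059840 * sqrt(182)/ 7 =-2042574.76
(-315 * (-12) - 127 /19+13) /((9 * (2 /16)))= 191840 /57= 3365.61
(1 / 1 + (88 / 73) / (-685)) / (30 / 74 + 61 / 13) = 24010077 / 122612260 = 0.20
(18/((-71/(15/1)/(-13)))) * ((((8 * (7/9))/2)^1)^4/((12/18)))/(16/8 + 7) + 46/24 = 160207379/207036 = 773.81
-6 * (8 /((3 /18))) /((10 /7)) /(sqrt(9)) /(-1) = 336 /5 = 67.20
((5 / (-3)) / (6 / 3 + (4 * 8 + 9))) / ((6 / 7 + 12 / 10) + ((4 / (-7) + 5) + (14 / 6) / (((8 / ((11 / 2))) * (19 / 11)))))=-53200 / 10176767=-0.01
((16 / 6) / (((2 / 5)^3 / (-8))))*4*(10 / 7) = -40000 / 21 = -1904.76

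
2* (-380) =-760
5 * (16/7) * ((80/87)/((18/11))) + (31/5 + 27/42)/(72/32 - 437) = 305313886/47657295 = 6.41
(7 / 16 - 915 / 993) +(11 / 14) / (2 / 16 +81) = -1037335 / 2187248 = -0.47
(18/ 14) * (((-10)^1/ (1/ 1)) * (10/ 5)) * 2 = -360/ 7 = -51.43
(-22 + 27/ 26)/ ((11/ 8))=-2180/ 143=-15.24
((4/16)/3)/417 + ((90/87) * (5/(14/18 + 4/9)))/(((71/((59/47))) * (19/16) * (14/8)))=25649969299/708460810596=0.04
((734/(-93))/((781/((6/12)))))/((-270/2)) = 367/9805455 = 0.00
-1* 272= -272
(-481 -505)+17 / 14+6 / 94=-647947 / 658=-984.72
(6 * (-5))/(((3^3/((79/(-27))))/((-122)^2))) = 11758360/243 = 48388.31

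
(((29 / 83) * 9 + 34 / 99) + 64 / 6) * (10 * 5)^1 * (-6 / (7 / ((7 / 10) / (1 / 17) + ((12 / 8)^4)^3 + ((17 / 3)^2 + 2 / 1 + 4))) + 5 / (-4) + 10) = -102853.43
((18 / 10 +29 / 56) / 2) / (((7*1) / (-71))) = -46079 / 3920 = -11.75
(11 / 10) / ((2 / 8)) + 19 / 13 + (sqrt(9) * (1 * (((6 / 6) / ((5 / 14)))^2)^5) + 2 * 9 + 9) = 11285103419064 / 126953125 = 88891.89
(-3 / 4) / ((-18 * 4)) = 0.01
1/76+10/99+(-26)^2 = 5087083/7524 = 676.11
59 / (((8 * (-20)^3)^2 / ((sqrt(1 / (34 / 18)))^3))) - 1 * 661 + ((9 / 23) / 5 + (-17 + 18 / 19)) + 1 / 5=-676.77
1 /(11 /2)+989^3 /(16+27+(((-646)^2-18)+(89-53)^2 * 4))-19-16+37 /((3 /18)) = 11510957334 /4647775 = 2476.66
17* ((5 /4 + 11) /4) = 833 /16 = 52.06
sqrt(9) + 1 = 4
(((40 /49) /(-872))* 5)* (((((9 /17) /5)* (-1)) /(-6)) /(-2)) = 15 /363188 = 0.00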